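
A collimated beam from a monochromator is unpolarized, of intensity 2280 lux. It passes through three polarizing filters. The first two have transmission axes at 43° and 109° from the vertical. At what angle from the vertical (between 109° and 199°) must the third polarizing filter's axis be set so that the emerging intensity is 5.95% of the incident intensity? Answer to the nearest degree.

Unpolarized light through the first polarizer → I₁ = ½ I₀, now polarized at 43°.
I₂ = I₁ cos²(109° − 43°) = 0.5 I₀ · cos²(66°) = 0.08272 I₀.
Need I₃/I₀ = 0.0595, so cos²(θ − 109°) = 0.0595 / 0.08272 = 0.7193.
θ − 109° = arccos(√0.7193) = 32.0°, giving θ ≈ 109 + 32.0 = 141.0°.

θ ≈ 141°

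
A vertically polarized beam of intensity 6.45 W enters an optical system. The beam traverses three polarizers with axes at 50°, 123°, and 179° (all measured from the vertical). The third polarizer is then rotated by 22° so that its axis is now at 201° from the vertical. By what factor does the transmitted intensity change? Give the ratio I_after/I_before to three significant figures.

I_new/I_old ≈ 0.138

Before rotation:
I₁ = I₀ cos²(50° − 0°) = I₀ cos²(50°) = 0.4132 I₀.
I₂ = I₁ cos²(123° − 50°) = 0.4132 I₀ · cos²(73°) = 0.03532 I₀.
I₃ = I₂ cos²(179° − 123°) = 0.03532 I₀ · cos²(56°) = 0.01104 I₀.
After rotation:
I₁ = I₀ cos²(50° − 0°) = I₀ cos²(50°) = 0.4132 I₀.
I₂ = I₁ cos²(123° − 50°) = 0.4132 I₀ · cos²(73°) = 0.03532 I₀.
I₃ = I₂ cos²(201° − 123°) = 0.03532 I₀ · cos²(78°) = 0.001527 I₀.
Ratio = 0.001527 / 0.01104 = 0.1382.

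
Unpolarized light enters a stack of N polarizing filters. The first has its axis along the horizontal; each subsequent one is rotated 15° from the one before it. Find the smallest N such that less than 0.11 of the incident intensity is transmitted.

First polarizer halves the unpolarized light: factor 1/2.
Each further stage multiplies by cos²(15°) = 0.933.
After N polarizers: T = 0.5·0.933^(N−1). Require T < 0.11 ⇒ N−1 > ln(0.11/0.5)/ln(0.933) = 21.84, so N−1 ≥ 22 and N = 23.
Check: N=23 gives T = 0.1088 < 0.11; N=22 gives T = 0.1166.

N = 23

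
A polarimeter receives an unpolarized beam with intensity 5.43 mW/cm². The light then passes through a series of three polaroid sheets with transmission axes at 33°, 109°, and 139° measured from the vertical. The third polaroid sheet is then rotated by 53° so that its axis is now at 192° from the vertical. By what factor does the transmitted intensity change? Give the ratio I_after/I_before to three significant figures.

Before rotation:
Unpolarized light through the first polarizer → I₁ = ½ I₀, now polarized at 33°.
I₂ = I₁ cos²(109° − 33°) = 0.5 I₀ · cos²(76°) = 0.02926 I₀.
I₃ = I₂ cos²(139° − 109°) = 0.02926 I₀ · cos²(30°) = 0.02195 I₀.
After rotation:
Unpolarized light through the first polarizer → I₁ = ½ I₀, now polarized at 33°.
I₂ = I₁ cos²(109° − 33°) = 0.5 I₀ · cos²(76°) = 0.02926 I₀.
I₃ = I₂ cos²(192° − 109°) = 0.02926 I₀ · cos²(83°) = 0.0004346 I₀.
Ratio = 0.0004346 / 0.02195 = 0.0198.

I_new/I_old ≈ 0.0198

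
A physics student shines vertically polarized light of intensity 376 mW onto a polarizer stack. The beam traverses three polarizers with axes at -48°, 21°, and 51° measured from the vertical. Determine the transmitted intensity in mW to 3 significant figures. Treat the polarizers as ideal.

I ≈ 16.2 mW

By Malus's law, I₁ = 376 mW · cos²(48°) = 168.3 mW.
I₂ = I₁ · cos²(69°) = 168.3 · 0.1284 = 21.62 mW.
I₃ = I₂ · cos²(30°) = 21.62 · 0.75 = 16.22 mW.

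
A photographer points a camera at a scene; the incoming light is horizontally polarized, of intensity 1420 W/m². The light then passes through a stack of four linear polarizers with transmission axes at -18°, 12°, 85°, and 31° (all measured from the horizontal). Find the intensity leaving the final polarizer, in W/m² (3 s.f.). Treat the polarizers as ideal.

I ≈ 28.4 W/m²

By Malus's law, I₁ = 1420 W/m² · cos²(18°) = 1284 W/m².
I₂ = I₁ · cos²(30°) = 1284 · 0.75 = 963.3 W/m².
I₃ = I₂ · cos²(73°) = 963.3 · 0.08548 = 82.34 W/m².
I₄ = I₃ · cos²(54°) = 82.34 · 0.3455 = 28.45 W/m².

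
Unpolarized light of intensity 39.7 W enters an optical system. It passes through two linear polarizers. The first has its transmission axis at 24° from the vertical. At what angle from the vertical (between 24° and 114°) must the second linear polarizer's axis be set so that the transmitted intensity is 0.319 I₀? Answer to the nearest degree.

Unpolarized light through the first polarizer → I₁ = ½ I₀, now polarized at 24°.
Need I₂/I₀ = 0.319, so cos²(θ − 24°) = 0.319 / 0.5 = 0.638.
θ − 24° = arccos(√0.638) = 37.0°, giving θ ≈ 24 + 37.0 = 61.0°.

θ ≈ 61°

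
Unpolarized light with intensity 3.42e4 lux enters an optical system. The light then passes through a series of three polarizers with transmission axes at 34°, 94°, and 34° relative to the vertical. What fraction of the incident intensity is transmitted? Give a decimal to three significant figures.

I/I₀ ≈ 0.0313

Unpolarized light through the first polarizer → I₁ = 3.42e4 lux/2 = 1.71e+04 lux, polarized at 34°.
I₂ = I₁ · cos²(60°) = 1.71e+04 · 0.25 = 4275 lux.
I₃ = I₂ · cos²(60°) = 4275 · 0.25 = 1069 lux.
Transmitted fraction = 0.03125.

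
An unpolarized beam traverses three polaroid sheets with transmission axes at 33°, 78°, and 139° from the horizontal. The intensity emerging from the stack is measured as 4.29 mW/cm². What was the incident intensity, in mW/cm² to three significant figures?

I₀ ≈ 73.0 mW/cm²

Unpolarized light through the first polarizer → I₁ = ½ I₀, now polarized at 33°.
I₂ = I₁ cos²(78° − 33°) = 0.5 I₀ · cos²(45°) = 0.25 I₀.
I₃ = I₂ cos²(139° − 78°) = 0.25 I₀ · cos²(61°) = 0.05876 I₀.
So 4.29 mW/cm² = 0.05876 I₀, giving I₀ = 4.29/0.05876 = 73.01 mW/cm².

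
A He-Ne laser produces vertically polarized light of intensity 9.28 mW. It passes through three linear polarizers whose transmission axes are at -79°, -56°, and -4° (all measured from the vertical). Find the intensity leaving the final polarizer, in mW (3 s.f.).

I₁ = 9.28 mW · cos²(79°) = 0.3379 mW.
I₂ = I₁ · cos²(23°) = 0.3379 · 0.8473 = 0.2863 mW.
I₃ = I₂ · cos²(52°) = 0.2863 · 0.379 = 0.1085 mW.

I ≈ 0.109 mW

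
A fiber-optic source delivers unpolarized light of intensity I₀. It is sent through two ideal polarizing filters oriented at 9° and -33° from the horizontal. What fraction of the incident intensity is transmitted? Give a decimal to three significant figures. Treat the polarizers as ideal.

≈ 0.276 I₀

Unpolarized light through the first polarizer → I₁ = ½ I₀, now polarized at 9°.
I₂ = I₁ cos²(-33° − 9°) = 0.5 I₀ · cos²(42°) = 0.2761 I₀.
Transmitted fraction = 0.2761.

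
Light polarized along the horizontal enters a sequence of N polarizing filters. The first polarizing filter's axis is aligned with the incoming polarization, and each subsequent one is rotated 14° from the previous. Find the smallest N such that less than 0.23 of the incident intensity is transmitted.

First polarizer is aligned with the polarization: full transmission.
Each further stage multiplies by cos²(14°) = 0.9415.
After N polarizers: T = 0.9415^(N−1). Require T < 0.23 ⇒ N−1 > ln(0.23)/ln(0.9415) = 24.37, so N−1 ≥ 25 and N = 26.
Check: N=26 gives T = 0.2214 < 0.23; N=25 gives T = 0.2352.

N = 26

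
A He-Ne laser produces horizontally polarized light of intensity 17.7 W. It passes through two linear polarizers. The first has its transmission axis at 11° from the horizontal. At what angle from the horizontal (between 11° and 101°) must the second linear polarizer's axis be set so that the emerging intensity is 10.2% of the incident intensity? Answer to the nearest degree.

θ ≈ 82°

I₁ = I₀ cos²(11° − 0°) = I₀ cos²(11°) = 0.9636 I₀.
Need I₂/I₀ = 0.102, so cos²(θ − 11°) = 0.102 / 0.9636 = 0.1059.
θ − 11° = arccos(√0.1059) = 71.0°, giving θ ≈ 11 + 71.0 = 82.0°.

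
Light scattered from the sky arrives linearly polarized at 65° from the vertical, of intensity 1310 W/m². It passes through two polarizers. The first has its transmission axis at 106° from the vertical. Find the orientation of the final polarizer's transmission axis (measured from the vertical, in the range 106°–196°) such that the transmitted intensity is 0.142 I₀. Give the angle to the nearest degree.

By Malus's law, I₁ = I₀ cos²(106° − 65°) = I₀ cos²(41°) = 0.5696 I₀.
Need I₂/I₀ = 0.142, so cos²(θ − 106°) = 0.142 / 0.5696 = 0.2493.
θ − 106° = arccos(√0.2493) = 60.0°, giving θ ≈ 106 + 60.0 = 166.0°.

θ ≈ 166°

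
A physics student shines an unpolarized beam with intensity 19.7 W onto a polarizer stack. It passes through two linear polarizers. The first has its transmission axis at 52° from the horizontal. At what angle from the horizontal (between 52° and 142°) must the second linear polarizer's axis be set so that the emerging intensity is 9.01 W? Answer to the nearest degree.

Unpolarized light through the first polarizer → I₁ = ½ I₀, now polarized at 52°.
Target fraction: 9.01 / 19.7 W = 0.4574 of I₀.
Need I₂/I₀ = 0.4574, so cos²(θ − 52°) = 0.4574 / 0.5 = 0.9147.
θ − 52° = arccos(√0.9147) = 17.0°, giving θ ≈ 52 + 17.0 = 69.0°.

θ ≈ 69°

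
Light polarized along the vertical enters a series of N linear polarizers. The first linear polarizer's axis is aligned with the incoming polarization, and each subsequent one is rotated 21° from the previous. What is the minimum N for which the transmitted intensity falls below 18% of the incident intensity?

N = 14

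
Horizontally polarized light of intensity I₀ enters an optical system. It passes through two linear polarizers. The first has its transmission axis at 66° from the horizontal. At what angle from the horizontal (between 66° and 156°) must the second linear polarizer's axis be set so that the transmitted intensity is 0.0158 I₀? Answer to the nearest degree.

θ ≈ 138°

I₁ = I₀ cos²(66° − 0°) = I₀ cos²(66°) = 0.1654 I₀.
Need I₂/I₀ = 0.0158, so cos²(θ − 66°) = 0.0158 / 0.1654 = 0.09551.
θ − 66° = arccos(√0.09551) = 72.0°, giving θ ≈ 66 + 72.0 = 138.0°.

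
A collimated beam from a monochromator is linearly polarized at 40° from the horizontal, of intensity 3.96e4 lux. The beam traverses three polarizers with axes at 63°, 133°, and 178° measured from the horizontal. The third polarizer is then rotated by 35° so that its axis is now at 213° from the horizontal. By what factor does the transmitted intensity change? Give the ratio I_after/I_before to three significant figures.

Before rotation:
I₁ = I₀ cos²(63° − 40°) = I₀ cos²(23°) = 0.8473 I₀.
I₂ = I₁ cos²(133° − 63°) = 0.8473 I₀ · cos²(70°) = 0.09912 I₀.
I₃ = I₂ cos²(178° − 133°) = 0.09912 I₀ · cos²(45°) = 0.04956 I₀.
After rotation:
I₁ = I₀ cos²(63° − 40°) = I₀ cos²(23°) = 0.8473 I₀.
I₂ = I₁ cos²(133° − 63°) = 0.8473 I₀ · cos²(70°) = 0.09912 I₀.
I₃ = I₂ cos²(213° − 133°) = 0.09912 I₀ · cos²(80°) = 0.002989 I₀.
Ratio = 0.002989 / 0.04956 = 0.06031.

I_new/I_old ≈ 0.0603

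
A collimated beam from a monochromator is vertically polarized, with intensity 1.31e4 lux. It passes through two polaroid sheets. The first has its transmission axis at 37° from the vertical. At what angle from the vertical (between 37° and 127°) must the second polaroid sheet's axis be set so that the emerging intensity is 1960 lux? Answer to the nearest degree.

θ ≈ 98°

By Malus's law, I₁ = I₀ cos²(37° − 0°) = I₀ cos²(37°) = 0.6378 I₀.
Target fraction: 1960 / 1.31e4 lux = 0.1496 of I₀.
Need I₂/I₀ = 0.1496, so cos²(θ − 37°) = 0.1496 / 0.6378 = 0.2346.
θ − 37° = arccos(√0.2346) = 61.0°, giving θ ≈ 37 + 61.0 = 98.0°.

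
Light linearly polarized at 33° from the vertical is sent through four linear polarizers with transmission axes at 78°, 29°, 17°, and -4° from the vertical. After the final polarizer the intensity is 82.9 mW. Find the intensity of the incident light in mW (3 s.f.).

I₀ ≈ 462 mW

I₁ = I₀ cos²(78° − 33°) = I₀ cos²(45°) = 0.5 I₀.
I₂ = I₁ cos²(29° − 78°) = 0.5 I₀ · cos²(49°) = 0.2152 I₀.
I₃ = I₂ cos²(17° − 29°) = 0.2152 I₀ · cos²(12°) = 0.2059 I₀.
I₄ = I₃ cos²(-4° − 17°) = 0.2059 I₀ · cos²(21°) = 0.1795 I₀.
So 82.9 mW = 0.1795 I₀, giving I₀ = 82.9/0.1795 = 461.9 mW.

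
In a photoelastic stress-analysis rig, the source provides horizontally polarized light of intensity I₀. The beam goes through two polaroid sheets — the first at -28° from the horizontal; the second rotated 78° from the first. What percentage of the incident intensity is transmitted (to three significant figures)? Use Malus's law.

By Malus's law, I₁ = I₀ cos²(-28° − 0°) = I₀ cos²(28°) = 0.7796 I₀.
I₂ = I₁ cos²(78°) = 0.7796 · 0.04323 I₀ = 0.0337 I₀.
That is 3.37% of the incident intensity.

≈ 3.37%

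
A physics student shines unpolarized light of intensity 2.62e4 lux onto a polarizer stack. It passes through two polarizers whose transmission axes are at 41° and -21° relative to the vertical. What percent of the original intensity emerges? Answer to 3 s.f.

≈ 11.0%

Unpolarized light through the first polarizer → I₁ = 2.62e4 lux/2 = 1.31e+04 lux, polarized at 41°.
I₂ = I₁ · cos²(62°) = 1.31e+04 · 0.2204 = 2887 lux.
That is 11.02% of the incident intensity.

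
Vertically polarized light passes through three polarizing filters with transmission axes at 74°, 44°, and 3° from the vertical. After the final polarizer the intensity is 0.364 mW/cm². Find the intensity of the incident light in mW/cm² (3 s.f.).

I₁ = I₀ cos²(74° − 0°) = I₀ cos²(74°) = 0.07598 I₀.
I₂ = I₁ cos²(44° − 74°) = 0.07598 I₀ · cos²(30°) = 0.05698 I₀.
I₃ = I₂ cos²(3° − 44°) = 0.05698 I₀ · cos²(41°) = 0.03246 I₀.
So 0.364 mW/cm² = 0.03246 I₀, giving I₀ = 0.364/0.03246 = 11.22 mW/cm².

I₀ ≈ 11.2 mW/cm²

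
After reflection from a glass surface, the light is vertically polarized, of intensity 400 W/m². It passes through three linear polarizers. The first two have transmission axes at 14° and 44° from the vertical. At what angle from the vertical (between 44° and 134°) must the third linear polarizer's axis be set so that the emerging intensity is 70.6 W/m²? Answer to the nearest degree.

θ ≈ 104°

By Malus's law, I₁ = I₀ cos²(14° − 0°) = I₀ cos²(14°) = 0.9415 I₀.
I₂ = I₁ cos²(44° − 14°) = 0.9415 I₀ · cos²(30°) = 0.7061 I₀.
Target fraction: 70.6 / 400 W/m² = 0.1765 of I₀.
Need I₃/I₀ = 0.1765, so cos²(θ − 44°) = 0.1765 / 0.7061 = 0.25.
θ − 44° = arccos(√0.25) = 60.0°, giving θ ≈ 44 + 60.0 = 104.0°.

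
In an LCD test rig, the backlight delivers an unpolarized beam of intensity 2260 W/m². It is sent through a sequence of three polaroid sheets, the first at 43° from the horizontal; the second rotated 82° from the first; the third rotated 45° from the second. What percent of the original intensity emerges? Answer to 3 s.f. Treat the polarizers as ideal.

≈ 0.484%

Unpolarized light through the first polarizer → I₁ = 2260 W/m²/2 = 1130 W/m², polarized at 43°.
I₂ = I₁ · cos²(82°) = 1130 · 0.01937 = 21.89 W/m².
I₃ = I₂ · cos²(45°) = 21.89 · 0.5 = 10.94 W/m².
That is 0.4842% of the incident intensity.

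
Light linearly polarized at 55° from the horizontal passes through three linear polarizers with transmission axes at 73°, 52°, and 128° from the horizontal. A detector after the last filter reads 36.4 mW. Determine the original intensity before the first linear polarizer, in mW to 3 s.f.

By Malus's law, I₁ = I₀ cos²(73° − 55°) = I₀ cos²(18°) = 0.9045 I₀.
I₂ = I₁ cos²(52° − 73°) = 0.9045 I₀ · cos²(21°) = 0.7883 I₀.
I₃ = I₂ cos²(128° − 52°) = 0.7883 I₀ · cos²(76°) = 0.04614 I₀.
So 36.4 mW = 0.04614 I₀, giving I₀ = 36.4/0.04614 = 788.9 mW.

I₀ ≈ 789 mW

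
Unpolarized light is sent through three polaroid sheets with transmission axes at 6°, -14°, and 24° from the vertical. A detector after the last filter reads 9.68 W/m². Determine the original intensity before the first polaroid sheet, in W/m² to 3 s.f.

Unpolarized light through the first polarizer → I₁ = ½ I₀, now polarized at 6°.
I₂ = I₁ cos²(-14° − 6°) = 0.5 I₀ · cos²(20°) = 0.4415 I₀.
I₃ = I₂ cos²(24° + 14°) = 0.4415 I₀ · cos²(38°) = 0.2742 I₀.
So 9.68 W/m² = 0.2742 I₀, giving I₀ = 9.68/0.2742 = 35.31 W/m².

I₀ ≈ 35.3 W/m²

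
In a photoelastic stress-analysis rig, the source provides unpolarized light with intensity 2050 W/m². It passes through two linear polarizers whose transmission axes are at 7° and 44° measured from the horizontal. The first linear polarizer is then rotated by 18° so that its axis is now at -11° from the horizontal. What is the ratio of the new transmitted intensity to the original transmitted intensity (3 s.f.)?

Before rotation:
Unpolarized light through the first polarizer → I₁ = ½ I₀, now polarized at 7°.
I₂ = I₁ cos²(44° − 7°) = 0.5 I₀ · cos²(37°) = 0.3189 I₀.
After rotation:
Unpolarized light through the first polarizer → I₁ = ½ I₀, now polarized at -11°.
I₂ = I₁ cos²(44° + 11°) = 0.5 I₀ · cos²(55°) = 0.1645 I₀.
Ratio = 0.1645 / 0.3189 = 0.5158.

I_new/I_old ≈ 0.516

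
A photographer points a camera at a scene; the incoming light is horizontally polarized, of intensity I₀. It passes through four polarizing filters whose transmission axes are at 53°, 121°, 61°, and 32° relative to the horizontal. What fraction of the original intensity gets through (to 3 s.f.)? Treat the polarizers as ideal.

By Malus's law, I₁ = I₀ cos²(53° − 0°) = I₀ cos²(53°) = 0.3622 I₀.
I₂ = I₁ cos²(121° − 53°) = 0.3622 I₀ · cos²(68°) = 0.05082 I₀.
I₃ = I₂ cos²(61° − 121°) = 0.05082 I₀ · cos²(60°) = 0.01271 I₀.
I₄ = I₃ cos²(32° − 61°) = 0.01271 I₀ · cos²(29°) = 0.00972 I₀.
Transmitted fraction = 0.00972.

≈ 0.00972 I₀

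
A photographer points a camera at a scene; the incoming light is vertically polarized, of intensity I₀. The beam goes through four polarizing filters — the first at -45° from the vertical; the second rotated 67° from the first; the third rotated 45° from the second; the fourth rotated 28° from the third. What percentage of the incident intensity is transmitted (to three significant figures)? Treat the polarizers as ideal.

≈ 2.98%

I₁ = I₀ cos²(-45° − 0°) = I₀ cos²(45°) = 0.5 I₀.
I₂ = I₁ cos²(67°) = 0.5 · 0.1527 I₀ = 0.07634 I₀.
I₃ = I₂ cos²(45°) = 0.07634 · 0.5 I₀ = 0.03817 I₀.
I₄ = I₃ cos²(28°) = 0.03817 · 0.7796 I₀ = 0.02976 I₀.
That is 2.976% of the incident intensity.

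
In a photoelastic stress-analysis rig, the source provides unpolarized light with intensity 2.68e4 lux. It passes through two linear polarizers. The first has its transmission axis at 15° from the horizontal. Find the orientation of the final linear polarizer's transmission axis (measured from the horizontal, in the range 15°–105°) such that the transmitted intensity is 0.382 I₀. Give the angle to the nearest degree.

θ ≈ 44°

Unpolarized light through the first polarizer → I₁ = ½ I₀, now polarized at 15°.
Need I₂/I₀ = 0.382, so cos²(θ − 15°) = 0.382 / 0.5 = 0.764.
θ − 15° = arccos(√0.764) = 29.1°, giving θ ≈ 15 + 29.1 = 44.1°.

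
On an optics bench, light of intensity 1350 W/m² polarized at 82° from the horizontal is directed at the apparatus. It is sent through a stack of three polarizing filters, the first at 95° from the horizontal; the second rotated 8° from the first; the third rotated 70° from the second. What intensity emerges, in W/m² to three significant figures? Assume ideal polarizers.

I ≈ 147 W/m²

I₁ = 1350 W/m² · cos²(13°) = 1282 W/m².
I₂ = I₁ · cos²(8°) = 1282 · 0.9806 = 1257 W/m².
I₃ = I₂ · cos²(70°) = 1257 · 0.117 = 147 W/m².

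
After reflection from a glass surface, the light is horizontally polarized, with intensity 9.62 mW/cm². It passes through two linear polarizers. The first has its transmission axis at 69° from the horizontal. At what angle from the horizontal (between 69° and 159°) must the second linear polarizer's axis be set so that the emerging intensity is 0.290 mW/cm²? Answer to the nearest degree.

I₁ = I₀ cos²(69° − 0°) = I₀ cos²(69°) = 0.1284 I₀.
Target fraction: 0.290 / 9.62 mW/cm² = 0.03015 of I₀.
Need I₂/I₀ = 0.03015, so cos²(θ − 69°) = 0.03015 / 0.1284 = 0.2347.
θ − 69° = arccos(√0.2347) = 61.0°, giving θ ≈ 69 + 61.0 = 130.0°.

θ ≈ 130°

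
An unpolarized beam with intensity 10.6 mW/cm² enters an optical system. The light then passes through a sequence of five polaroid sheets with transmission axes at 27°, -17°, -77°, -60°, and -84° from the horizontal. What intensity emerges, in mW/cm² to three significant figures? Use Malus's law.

I ≈ 0.523 mW/cm²

Unpolarized light through the first polarizer → I₁ = 10.6 mW/cm²/2 = 5.3 mW/cm², polarized at 27°.
I₂ = I₁ · cos²(44°) = 5.3 · 0.5174 = 2.742 mW/cm².
I₃ = I₂ · cos²(60°) = 2.742 · 0.25 = 0.6856 mW/cm².
I₄ = I₃ · cos²(17°) = 0.6856 · 0.9145 = 0.627 mW/cm².
I₅ = I₄ · cos²(24°) = 0.627 · 0.8346 = 0.5233 mW/cm².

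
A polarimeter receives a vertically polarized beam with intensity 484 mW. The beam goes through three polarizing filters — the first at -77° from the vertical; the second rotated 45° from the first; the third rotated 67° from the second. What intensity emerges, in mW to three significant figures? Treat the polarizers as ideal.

I₁ = 484 mW · cos²(77°) = 24.49 mW.
I₂ = I₁ · cos²(45°) = 24.49 · 0.5 = 12.25 mW.
I₃ = I₂ · cos²(67°) = 12.25 · 0.1527 = 1.87 mW.

I ≈ 1.87 mW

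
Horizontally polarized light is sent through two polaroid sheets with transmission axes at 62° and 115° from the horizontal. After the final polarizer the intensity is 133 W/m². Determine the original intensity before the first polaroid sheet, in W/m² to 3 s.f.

I₁ = I₀ cos²(62° − 0°) = I₀ cos²(62°) = 0.2204 I₀.
I₂ = I₁ cos²(115° − 62°) = 0.2204 I₀ · cos²(53°) = 0.07983 I₀.
So 133 W/m² = 0.07983 I₀, giving I₀ = 133/0.07983 = 1666 W/m².

I₀ ≈ 1670 W/m²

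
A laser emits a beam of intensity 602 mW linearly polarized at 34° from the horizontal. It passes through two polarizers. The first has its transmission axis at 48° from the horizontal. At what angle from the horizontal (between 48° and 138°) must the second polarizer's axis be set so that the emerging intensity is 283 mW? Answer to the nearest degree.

θ ≈ 93°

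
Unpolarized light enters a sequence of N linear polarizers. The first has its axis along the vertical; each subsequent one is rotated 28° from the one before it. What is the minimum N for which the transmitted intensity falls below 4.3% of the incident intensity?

First polarizer halves the unpolarized light: factor 1/2.
Each further stage multiplies by cos²(28°) = 0.7796.
After N polarizers: T = 0.5·0.7796^(N−1). Require T < 0.043 ⇒ N−1 > ln(0.043/0.5)/ln(0.7796) = 9.85, so N−1 ≥ 10 and N = 11.
Check: N=11 gives T = 0.04146 < 0.043; N=10 gives T = 0.05319.

N = 11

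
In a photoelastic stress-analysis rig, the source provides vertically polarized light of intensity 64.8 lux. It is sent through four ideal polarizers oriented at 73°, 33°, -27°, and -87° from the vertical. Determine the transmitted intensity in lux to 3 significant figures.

By Malus's law, I₁ = 64.8 lux · cos²(73°) = 5.539 lux.
I₂ = I₁ · cos²(40°) = 5.539 · 0.5868 = 3.251 lux.
I₃ = I₂ · cos²(60°) = 3.251 · 0.25 = 0.8126 lux.
I₄ = I₃ · cos²(60°) = 0.8126 · 0.25 = 0.2032 lux.

I ≈ 0.203 lux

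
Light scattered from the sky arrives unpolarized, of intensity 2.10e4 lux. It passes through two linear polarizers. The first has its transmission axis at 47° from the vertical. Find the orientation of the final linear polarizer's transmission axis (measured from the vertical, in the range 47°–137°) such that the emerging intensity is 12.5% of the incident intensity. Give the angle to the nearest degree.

Unpolarized light through the first polarizer → I₁ = ½ I₀, now polarized at 47°.
Need I₂/I₀ = 0.125, so cos²(θ − 47°) = 0.125 / 0.5 = 0.25.
θ − 47° = arccos(√0.25) = 60.0°, giving θ ≈ 47 + 60.0 = 107.0°.

θ ≈ 107°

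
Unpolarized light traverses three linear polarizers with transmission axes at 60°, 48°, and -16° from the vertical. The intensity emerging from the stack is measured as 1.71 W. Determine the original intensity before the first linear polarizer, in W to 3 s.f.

Unpolarized light through the first polarizer → I₁ = ½ I₀, now polarized at 60°.
I₂ = I₁ cos²(48° − 60°) = 0.5 I₀ · cos²(12°) = 0.4784 I₀.
I₃ = I₂ cos²(-16° − 48°) = 0.4784 I₀ · cos²(64°) = 0.09193 I₀.
So 1.71 W = 0.09193 I₀, giving I₀ = 1.71/0.09193 = 18.6 W.

I₀ ≈ 18.6 W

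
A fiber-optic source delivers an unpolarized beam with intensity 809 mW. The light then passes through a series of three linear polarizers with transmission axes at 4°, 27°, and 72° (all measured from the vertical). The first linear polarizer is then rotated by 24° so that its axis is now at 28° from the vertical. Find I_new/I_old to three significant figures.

Before rotation:
Unpolarized light through the first polarizer → I₁ = ½ I₀, now polarized at 4°.
I₂ = I₁ cos²(27° − 4°) = 0.5 I₀ · cos²(23°) = 0.4237 I₀.
I₃ = I₂ cos²(72° − 27°) = 0.4237 I₀ · cos²(45°) = 0.2118 I₀.
After rotation:
Unpolarized light through the first polarizer → I₁ = ½ I₀, now polarized at 28°.
I₂ = I₁ cos²(27° − 28°) = 0.5 I₀ · cos²(1°) = 0.4998 I₀.
I₃ = I₂ cos²(72° − 27°) = 0.4998 I₀ · cos²(45°) = 0.2499 I₀.
Ratio = 0.2499 / 0.2118 = 1.18.

I_new/I_old ≈ 1.18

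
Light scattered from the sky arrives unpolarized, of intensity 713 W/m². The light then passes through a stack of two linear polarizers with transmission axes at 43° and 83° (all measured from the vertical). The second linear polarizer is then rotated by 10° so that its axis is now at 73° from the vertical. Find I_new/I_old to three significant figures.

I_new/I_old ≈ 1.28

Before rotation:
Unpolarized light through the first polarizer → I₁ = ½ I₀, now polarized at 43°.
I₂ = I₁ cos²(83° − 43°) = 0.5 I₀ · cos²(40°) = 0.2934 I₀.
After rotation:
Unpolarized light through the first polarizer → I₁ = ½ I₀, now polarized at 43°.
I₂ = I₁ cos²(73° − 43°) = 0.5 I₀ · cos²(30°) = 0.375 I₀.
Ratio = 0.375 / 0.2934 = 1.278.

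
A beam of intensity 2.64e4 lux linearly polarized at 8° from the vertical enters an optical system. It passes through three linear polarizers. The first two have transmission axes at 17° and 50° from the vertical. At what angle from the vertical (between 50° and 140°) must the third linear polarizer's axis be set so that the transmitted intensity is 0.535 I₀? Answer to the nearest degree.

θ ≈ 78°

By Malus's law, I₁ = I₀ cos²(17° − 8°) = I₀ cos²(9°) = 0.9755 I₀.
I₂ = I₁ cos²(50° − 17°) = 0.9755 I₀ · cos²(33°) = 0.6862 I₀.
Need I₃/I₀ = 0.535, so cos²(θ − 50°) = 0.535 / 0.6862 = 0.7797.
θ − 50° = arccos(√0.7797) = 28.0°, giving θ ≈ 50 + 28.0 = 78.0°.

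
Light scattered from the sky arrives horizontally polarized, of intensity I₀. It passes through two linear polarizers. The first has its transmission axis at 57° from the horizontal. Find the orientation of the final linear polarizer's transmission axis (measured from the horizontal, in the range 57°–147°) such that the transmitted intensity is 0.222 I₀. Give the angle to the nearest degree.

By Malus's law, I₁ = I₀ cos²(57° − 0°) = I₀ cos²(57°) = 0.2966 I₀.
Need I₂/I₀ = 0.222, so cos²(θ − 57°) = 0.222 / 0.2966 = 0.7484.
θ − 57° = arccos(√0.7484) = 30.1°, giving θ ≈ 57 + 30.1 = 87.1°.

θ ≈ 87°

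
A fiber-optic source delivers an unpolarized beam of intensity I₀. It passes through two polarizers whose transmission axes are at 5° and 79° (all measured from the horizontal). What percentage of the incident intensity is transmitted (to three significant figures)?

Unpolarized light through the first polarizer → I₁ = ½ I₀, now polarized at 5°.
I₂ = I₁ cos²(79° − 5°) = 0.5 I₀ · cos²(74°) = 0.03799 I₀.
That is 3.799% of the incident intensity.

≈ 3.80%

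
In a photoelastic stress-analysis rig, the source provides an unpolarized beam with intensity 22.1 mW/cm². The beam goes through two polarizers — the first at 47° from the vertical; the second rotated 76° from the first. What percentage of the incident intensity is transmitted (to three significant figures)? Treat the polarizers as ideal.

Unpolarized light through the first polarizer → I₁ = 22.1 mW/cm²/2 = 11.05 mW/cm², polarized at 47°.
I₂ = I₁ · cos²(76°) = 11.05 · 0.05853 = 0.6467 mW/cm².
That is 2.926% of the incident intensity.

≈ 2.93%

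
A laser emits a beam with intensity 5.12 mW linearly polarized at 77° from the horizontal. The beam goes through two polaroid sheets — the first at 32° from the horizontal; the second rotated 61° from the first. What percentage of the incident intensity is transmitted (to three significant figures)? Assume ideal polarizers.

≈ 11.8%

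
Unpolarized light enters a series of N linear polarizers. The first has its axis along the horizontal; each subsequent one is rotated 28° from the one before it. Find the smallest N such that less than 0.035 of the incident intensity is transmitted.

N = 12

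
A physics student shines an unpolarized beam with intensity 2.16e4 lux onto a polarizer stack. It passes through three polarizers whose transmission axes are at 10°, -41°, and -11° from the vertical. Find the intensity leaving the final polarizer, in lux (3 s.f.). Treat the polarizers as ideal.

Unpolarized light through the first polarizer → I₁ = 2.16e4 lux/2 = 1.08e+04 lux, polarized at 10°.
I₂ = I₁ · cos²(51°) = 1.08e+04 · 0.396 = 4277 lux.
I₃ = I₂ · cos²(30°) = 4277 · 0.75 = 3208 lux.

I ≈ 3210 lux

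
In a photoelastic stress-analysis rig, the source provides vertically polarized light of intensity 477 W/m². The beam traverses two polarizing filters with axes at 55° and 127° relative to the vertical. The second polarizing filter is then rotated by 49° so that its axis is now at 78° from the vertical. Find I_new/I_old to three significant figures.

Before rotation:
By Malus's law, I₁ = I₀ cos²(55° − 0°) = I₀ cos²(55°) = 0.329 I₀.
I₂ = I₁ cos²(127° − 55°) = 0.329 I₀ · cos²(72°) = 0.03142 I₀.
After rotation:
I₁ = I₀ cos²(55° − 0°) = I₀ cos²(55°) = 0.329 I₀.
I₂ = I₁ cos²(78° − 55°) = 0.329 I₀ · cos²(23°) = 0.2788 I₀.
Ratio = 0.2788 / 0.03142 = 8.873.

I_new/I_old ≈ 8.87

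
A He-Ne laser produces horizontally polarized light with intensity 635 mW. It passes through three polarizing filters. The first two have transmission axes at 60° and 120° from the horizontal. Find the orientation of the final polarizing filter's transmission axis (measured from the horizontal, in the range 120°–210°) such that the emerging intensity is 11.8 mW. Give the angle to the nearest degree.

I₁ = I₀ cos²(60° − 0°) = I₀ cos²(60°) = 0.25 I₀.
I₂ = I₁ cos²(120° − 60°) = 0.25 I₀ · cos²(60°) = 0.0625 I₀.
Target fraction: 11.8 / 635 mW = 0.01858 of I₀.
Need I₃/I₀ = 0.01858, so cos²(θ − 120°) = 0.01858 / 0.0625 = 0.2973.
θ − 120° = arccos(√0.2973) = 57.0°, giving θ ≈ 120 + 57.0 = 177.0°.

θ ≈ 177°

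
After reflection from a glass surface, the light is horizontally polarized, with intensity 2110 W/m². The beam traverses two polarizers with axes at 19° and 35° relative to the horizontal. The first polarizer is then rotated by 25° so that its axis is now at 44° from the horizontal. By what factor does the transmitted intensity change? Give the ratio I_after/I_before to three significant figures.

Before rotation:
I₁ = I₀ cos²(19° − 0°) = I₀ cos²(19°) = 0.894 I₀.
I₂ = I₁ cos²(35° − 19°) = 0.894 I₀ · cos²(16°) = 0.8261 I₀.
After rotation:
I₁ = I₀ cos²(44° − 0°) = I₀ cos²(44°) = 0.5174 I₀.
I₂ = I₁ cos²(35° − 44°) = 0.5174 I₀ · cos²(9°) = 0.5048 I₀.
Ratio = 0.5048 / 0.8261 = 0.6111.

I_new/I_old ≈ 0.611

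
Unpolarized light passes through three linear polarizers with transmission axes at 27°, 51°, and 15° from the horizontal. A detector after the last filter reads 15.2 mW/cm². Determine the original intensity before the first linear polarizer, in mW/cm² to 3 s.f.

I₀ ≈ 55.7 mW/cm²

Unpolarized light through the first polarizer → I₁ = ½ I₀, now polarized at 27°.
I₂ = I₁ cos²(51° − 27°) = 0.5 I₀ · cos²(24°) = 0.4173 I₀.
I₃ = I₂ cos²(15° − 51°) = 0.4173 I₀ · cos²(36°) = 0.2731 I₀.
So 15.2 mW/cm² = 0.2731 I₀, giving I₀ = 15.2/0.2731 = 55.65 mW/cm².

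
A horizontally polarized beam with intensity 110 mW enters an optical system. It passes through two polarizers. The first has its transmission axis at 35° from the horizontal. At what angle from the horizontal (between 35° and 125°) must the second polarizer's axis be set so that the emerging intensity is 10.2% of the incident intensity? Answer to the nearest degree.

θ ≈ 102°

By Malus's law, I₁ = I₀ cos²(35° − 0°) = I₀ cos²(35°) = 0.671 I₀.
Need I₂/I₀ = 0.102, so cos²(θ − 35°) = 0.102 / 0.671 = 0.152.
θ − 35° = arccos(√0.152) = 67.1°, giving θ ≈ 35 + 67.1 = 102.1°.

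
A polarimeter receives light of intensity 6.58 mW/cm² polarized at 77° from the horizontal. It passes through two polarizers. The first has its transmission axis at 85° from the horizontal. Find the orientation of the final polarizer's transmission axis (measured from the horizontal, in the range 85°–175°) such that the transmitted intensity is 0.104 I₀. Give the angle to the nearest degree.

I₁ = I₀ cos²(85° − 77°) = I₀ cos²(8°) = 0.9806 I₀.
Need I₂/I₀ = 0.104, so cos²(θ − 85°) = 0.104 / 0.9806 = 0.1061.
θ − 85° = arccos(√0.1061) = 71.0°, giving θ ≈ 85 + 71.0 = 156.0°.

θ ≈ 156°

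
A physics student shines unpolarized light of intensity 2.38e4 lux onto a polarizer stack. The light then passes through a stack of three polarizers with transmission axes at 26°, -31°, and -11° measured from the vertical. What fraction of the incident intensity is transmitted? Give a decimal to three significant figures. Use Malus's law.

I/I₀ ≈ 0.131

Unpolarized light through the first polarizer → I₁ = 2.38e4 lux/2 = 1.19e+04 lux, polarized at 26°.
I₂ = I₁ · cos²(57°) = 1.19e+04 · 0.2966 = 3530 lux.
I₃ = I₂ · cos²(20°) = 3530 · 0.883 = 3117 lux.
Transmitted fraction = 0.131.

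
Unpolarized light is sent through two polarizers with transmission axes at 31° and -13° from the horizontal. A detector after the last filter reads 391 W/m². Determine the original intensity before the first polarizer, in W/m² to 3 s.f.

Unpolarized light through the first polarizer → I₁ = ½ I₀, now polarized at 31°.
I₂ = I₁ cos²(-13° − 31°) = 0.5 I₀ · cos²(44°) = 0.2587 I₀.
So 391 W/m² = 0.2587 I₀, giving I₀ = 391/0.2587 = 1511 W/m².

I₀ ≈ 1510 W/m²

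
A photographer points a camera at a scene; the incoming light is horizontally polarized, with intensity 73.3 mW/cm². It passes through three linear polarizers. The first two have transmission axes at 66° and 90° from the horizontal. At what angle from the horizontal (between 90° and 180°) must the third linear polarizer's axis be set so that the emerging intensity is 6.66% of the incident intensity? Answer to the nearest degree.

θ ≈ 136°

By Malus's law, I₁ = I₀ cos²(66° − 0°) = I₀ cos²(66°) = 0.1654 I₀.
I₂ = I₁ cos²(90° − 66°) = 0.1654 I₀ · cos²(24°) = 0.1381 I₀.
Need I₃/I₀ = 0.0666, so cos²(θ − 90°) = 0.0666 / 0.1381 = 0.4824.
θ − 90° = arccos(√0.4824) = 46.0°, giving θ ≈ 90 + 46.0 = 136.0°.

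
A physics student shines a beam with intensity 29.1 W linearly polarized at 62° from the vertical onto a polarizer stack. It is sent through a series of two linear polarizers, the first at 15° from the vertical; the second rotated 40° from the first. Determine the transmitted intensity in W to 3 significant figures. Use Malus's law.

By Malus's law, I₁ = 29.1 W · cos²(47°) = 13.54 W.
I₂ = I₁ · cos²(40°) = 13.54 · 0.5868 = 7.943 W.

I ≈ 7.94 W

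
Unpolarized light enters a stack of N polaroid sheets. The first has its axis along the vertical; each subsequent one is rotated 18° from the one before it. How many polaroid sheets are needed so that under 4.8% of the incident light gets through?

First polarizer halves the unpolarized light: factor 1/2.
Each further stage multiplies by cos²(18°) = 0.9045.
After N polarizers: T = 0.5·0.9045^(N−1). Require T < 0.048 ⇒ N−1 > ln(0.048/0.5)/ln(0.9045) = 23.35, so N−1 ≥ 24 and N = 25.
Check: N=25 gives T = 0.04496 < 0.048; N=24 gives T = 0.04971.

N = 25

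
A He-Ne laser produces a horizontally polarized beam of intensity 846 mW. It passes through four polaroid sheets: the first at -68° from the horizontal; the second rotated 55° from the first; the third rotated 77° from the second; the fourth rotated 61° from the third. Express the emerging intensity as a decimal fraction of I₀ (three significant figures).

I/I₀ ≈ 0.000549

By Malus's law, I₁ = 846 mW · cos²(68°) = 118.7 mW.
I₂ = I₁ · cos²(55°) = 118.7 · 0.329 = 39.06 mW.
I₃ = I₂ · cos²(77°) = 39.06 · 0.0506 = 1.976 mW.
I₄ = I₃ · cos²(61°) = 1.976 · 0.235 = 0.4645 mW.
Transmitted fraction = 0.0005491.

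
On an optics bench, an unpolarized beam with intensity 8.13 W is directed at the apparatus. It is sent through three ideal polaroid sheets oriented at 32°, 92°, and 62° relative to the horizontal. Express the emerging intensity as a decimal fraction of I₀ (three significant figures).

Unpolarized light through the first polarizer → I₁ = 8.13 W/2 = 4.065 W, polarized at 32°.
I₂ = I₁ · cos²(60°) = 4.065 · 0.25 = 1.016 W.
I₃ = I₂ · cos²(30°) = 1.016 · 0.75 = 0.7622 W.
Transmitted fraction = 0.09375.

I/I₀ ≈ 0.0938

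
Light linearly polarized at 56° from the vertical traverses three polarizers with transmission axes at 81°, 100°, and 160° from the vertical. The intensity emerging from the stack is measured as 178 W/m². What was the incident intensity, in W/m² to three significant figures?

I₁ = I₀ cos²(81° − 56°) = I₀ cos²(25°) = 0.8214 I₀.
I₂ = I₁ cos²(100° − 81°) = 0.8214 I₀ · cos²(19°) = 0.7343 I₀.
I₃ = I₂ cos²(160° − 100°) = 0.7343 I₀ · cos²(60°) = 0.1836 I₀.
So 178 W/m² = 0.1836 I₀, giving I₀ = 178/0.1836 = 969.6 W/m².

I₀ ≈ 970 W/m²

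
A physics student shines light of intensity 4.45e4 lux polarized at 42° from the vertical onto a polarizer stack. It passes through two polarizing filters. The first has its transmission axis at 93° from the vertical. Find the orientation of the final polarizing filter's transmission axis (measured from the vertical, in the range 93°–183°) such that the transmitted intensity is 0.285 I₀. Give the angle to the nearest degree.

θ ≈ 125°

By Malus's law, I₁ = I₀ cos²(93° − 42°) = I₀ cos²(51°) = 0.396 I₀.
Need I₂/I₀ = 0.285, so cos²(θ − 93°) = 0.285 / 0.396 = 0.7196.
θ − 93° = arccos(√0.7196) = 32.0°, giving θ ≈ 93 + 32.0 = 125.0°.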